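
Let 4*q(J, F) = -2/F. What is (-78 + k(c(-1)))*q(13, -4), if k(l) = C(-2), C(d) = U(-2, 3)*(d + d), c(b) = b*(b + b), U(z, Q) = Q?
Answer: -45/4 ≈ -11.250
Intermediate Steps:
q(J, F) = -1/(2*F) (q(J, F) = (-2/F)/4 = -1/(2*F))
c(b) = 2*b² (c(b) = b*(2*b) = 2*b²)
C(d) = 6*d (C(d) = 3*(d + d) = 3*(2*d) = 6*d)
k(l) = -12 (k(l) = 6*(-2) = -12)
(-78 + k(c(-1)))*q(13, -4) = (-78 - 12)*(-½/(-4)) = -(-45)*(-1)/4 = -90*⅛ = -45/4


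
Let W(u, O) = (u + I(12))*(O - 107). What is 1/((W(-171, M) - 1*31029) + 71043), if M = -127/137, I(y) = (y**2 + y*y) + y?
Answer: 137/3574524 ≈ 3.8327e-5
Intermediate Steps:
I(y) = y + 2*y**2 (I(y) = (y**2 + y**2) + y = 2*y**2 + y = y + 2*y**2)
M = -127/137 (M = -127*1/137 = -127/137 ≈ -0.92701)
W(u, O) = (-107 + O)*(300 + u) (W(u, O) = (u + 12*(1 + 2*12))*(O - 107) = (u + 12*(1 + 24))*(-107 + O) = (u + 12*25)*(-107 + O) = (u + 300)*(-107 + O) = (300 + u)*(-107 + O) = (-107 + O)*(300 + u))
1/((W(-171, M) - 1*31029) + 71043) = 1/(((-32100 - 107*(-171) + 300*(-127/137) - 127/137*(-171)) - 1*31029) + 71043) = 1/(((-32100 + 18297 - 38100/137 + 21717/137) - 31029) + 71043) = 1/((-1907394/137 - 31029) + 71043) = 1/(-6158367/137 + 71043) = 1/(3574524/137) = 137/3574524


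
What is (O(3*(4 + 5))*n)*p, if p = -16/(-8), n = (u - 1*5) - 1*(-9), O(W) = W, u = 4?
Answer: 432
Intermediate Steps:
n = 8 (n = (4 - 1*5) - 1*(-9) = (4 - 5) + 9 = -1 + 9 = 8)
p = 2 (p = -16*(-⅛) = 2)
(O(3*(4 + 5))*n)*p = ((3*(4 + 5))*8)*2 = ((3*9)*8)*2 = (27*8)*2 = 216*2 = 432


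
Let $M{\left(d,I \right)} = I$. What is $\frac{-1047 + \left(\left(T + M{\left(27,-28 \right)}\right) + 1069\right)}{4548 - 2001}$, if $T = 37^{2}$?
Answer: $\frac{1363}{2547} \approx 0.53514$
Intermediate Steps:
$T = 1369$
$\frac{-1047 + \left(\left(T + M{\left(27,-28 \right)}\right) + 1069\right)}{4548 - 2001} = \frac{-1047 + \left(\left(1369 - 28\right) + 1069\right)}{4548 - 2001} = \frac{-1047 + \left(1341 + 1069\right)}{2547} = \left(-1047 + 2410\right) \frac{1}{2547} = 1363 \cdot \frac{1}{2547} = \frac{1363}{2547}$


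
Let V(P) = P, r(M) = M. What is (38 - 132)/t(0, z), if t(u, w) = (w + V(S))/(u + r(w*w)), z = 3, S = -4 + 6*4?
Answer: -846/23 ≈ -36.783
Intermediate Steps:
S = 20 (S = -4 + 24 = 20)
t(u, w) = (20 + w)/(u + w²) (t(u, w) = (w + 20)/(u + w*w) = (20 + w)/(u + w²))
(38 - 132)/t(0, z) = (38 - 132)/(((20 + 3)/(0 + 3²))) = -94/(23/(0 + 9)) = -94/(23/9) = (9/23)*(-94) = -846/23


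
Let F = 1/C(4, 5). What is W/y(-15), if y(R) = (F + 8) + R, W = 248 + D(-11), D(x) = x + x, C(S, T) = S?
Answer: -904/27 ≈ -33.482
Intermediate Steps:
F = ¼ (F = 1/4 = ¼ ≈ 0.25000)
D(x) = 2*x
W = 226 (W = 248 + 2*(-11) = 248 - 22 = 226)
y(R) = 33/4 + R (y(R) = (¼ + 8) + R = 33/4 + R)
W/y(-15) = 226/(33/4 - 15) = 226/(-27/4) = 226*(-4/27) = -904/27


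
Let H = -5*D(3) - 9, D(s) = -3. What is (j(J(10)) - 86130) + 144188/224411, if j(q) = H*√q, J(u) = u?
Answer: -1757125022/20401 + 6*√10 ≈ -86110.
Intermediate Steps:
H = 6 (H = -5*(-3) - 9 = 15 - 9 = 6)
j(q) = 6*√q
(j(J(10)) - 86130) + 144188/224411 = (6*√10 - 86130) + 144188/224411 = (-86130 + 6*√10) + 144188*(1/224411) = (-86130 + 6*√10) + 13108/20401 = -1757125022/20401 + 6*√10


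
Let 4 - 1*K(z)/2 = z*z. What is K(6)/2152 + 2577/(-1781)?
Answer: -707461/479089 ≈ -1.4767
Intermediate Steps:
K(z) = 8 - 2*z**2 (K(z) = 8 - 2*z*z = 8 - 2*z**2)
K(6)/2152 + 2577/(-1781) = (8 - 2*6**2)/2152 + 2577/(-1781) = (8 - 2*36)*(1/2152) + 2577*(-1/1781) = (8 - 72)*(1/2152) - 2577/1781 = -64*1/2152 - 2577/1781 = -8/269 - 2577/1781 = -707461/479089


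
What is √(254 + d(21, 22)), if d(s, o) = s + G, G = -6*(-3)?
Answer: √293 ≈ 17.117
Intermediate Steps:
G = 18
d(s, o) = 18 + s (d(s, o) = s + 18 = 18 + s)
√(254 + d(21, 22)) = √(254 + (18 + 21)) = √(254 + 39) = √293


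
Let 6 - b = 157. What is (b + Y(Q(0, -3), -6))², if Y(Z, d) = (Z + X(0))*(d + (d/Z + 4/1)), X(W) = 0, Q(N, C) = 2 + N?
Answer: 25921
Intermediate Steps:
b = -151 (b = 6 - 1*157 = 6 - 157 = -151)
Y(Z, d) = Z*(4 + d + d/Z) (Y(Z, d) = (Z + 0)*(d + (d/Z + 4/1)) = Z*(d + (d/Z + 4*1)) = Z*(d + (d/Z + 4)) = Z*(d + (4 + d/Z)) = Z*(4 + d + d/Z))
(b + Y(Q(0, -3), -6))² = (-151 + (-6 + 4*(2 + 0) + (2 + 0)*(-6)))² = (-151 + (-6 + 4*2 + 2*(-6)))² = (-151 + (-6 + 8 - 12))² = (-151 - 10)² = (-161)² = 25921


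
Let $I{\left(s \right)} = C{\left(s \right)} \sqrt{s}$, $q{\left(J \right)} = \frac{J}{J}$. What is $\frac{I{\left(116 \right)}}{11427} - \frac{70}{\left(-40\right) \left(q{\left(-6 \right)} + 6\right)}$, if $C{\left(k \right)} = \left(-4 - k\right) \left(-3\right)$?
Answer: $\frac{1}{4} + \frac{240 \sqrt{29}}{3809} \approx 0.58931$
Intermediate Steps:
$q{\left(J \right)} = 1$
$C{\left(k \right)} = 12 + 3 k$
$I{\left(s \right)} = \sqrt{s} \left(12 + 3 s\right)$ ($I{\left(s \right)} = \left(12 + 3 s\right) \sqrt{s} = \sqrt{s} \left(12 + 3 s\right)$)
$\frac{I{\left(116 \right)}}{11427} - \frac{70}{\left(-40\right) \left(q{\left(-6 \right)} + 6\right)} = \frac{3 \sqrt{116} \left(4 + 116\right)}{11427} - \frac{70}{\left(-40\right) \left(1 + 6\right)} = 3 \cdot 2 \sqrt{29} \cdot 120 \cdot \frac{1}{11427} - \frac{70}{\left(-40\right) 7} = 720 \sqrt{29} \cdot \frac{1}{11427} - \frac{70}{-280} = \frac{240 \sqrt{29}}{3809} - - \frac{1}{4} = \frac{240 \sqrt{29}}{3809} + \frac{1}{4} = \frac{1}{4} + \frac{240 \sqrt{29}}{3809}$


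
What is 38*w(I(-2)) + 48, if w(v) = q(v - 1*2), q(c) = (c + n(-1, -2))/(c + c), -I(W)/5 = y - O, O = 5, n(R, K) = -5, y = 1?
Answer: 1111/18 ≈ 61.722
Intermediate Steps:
I(W) = 20 (I(W) = -5*(1 - 1*5) = -5*(1 - 5) = -5*(-4) = 20)
q(c) = (-5 + c)/(2*c) (q(c) = (c - 5)/(c + c) = (-5 + c)/((2*c)) = (-5 + c)*(1/(2*c)) = (-5 + c)/(2*c))
w(v) = (-7 + v)/(2*(-2 + v)) (w(v) = (-5 + (v - 1*2))/(2*(v - 1*2)) = (-5 + (v - 2))/(2*(v - 2)) = (-5 + (-2 + v))/(2*(-2 + v)) = (-7 + v)/(2*(-2 + v)))
38*w(I(-2)) + 48 = 38*((-7 + 20)/(2*(-2 + 20))) + 48 = 38*((1/2)*13/18) + 48 = 38*((1/2)*(1/18)*13) + 48 = 38*(13/36) + 48 = 247/18 + 48 = 1111/18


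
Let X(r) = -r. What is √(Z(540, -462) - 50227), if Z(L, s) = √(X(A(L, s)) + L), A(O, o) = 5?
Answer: √(-50227 + √535) ≈ 224.06*I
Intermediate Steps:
Z(L, s) = √(-5 + L) (Z(L, s) = √(-1*5 + L) = √(-5 + L))
√(Z(540, -462) - 50227) = √(√(-5 + 540) - 50227) = √(√535 - 50227) = √(-50227 + √535)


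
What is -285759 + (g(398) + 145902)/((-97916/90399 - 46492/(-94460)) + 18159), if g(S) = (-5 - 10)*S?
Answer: -213016984654062024/745462887701 ≈ -2.8575e+5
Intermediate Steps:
g(S) = -15*S
-285759 + (g(398) + 145902)/((-97916/90399 - 46492/(-94460)) + 18159) = -285759 + (-15*398 + 145902)/((-97916/90399 - 46492/(-94460)) + 18159) = -285759 + (-5970 + 145902)/((-97916*1/90399 - 46492*(-1/94460)) + 18159) = -285759 + 139932/((-97916/90399 + 11623/23615) + 18159) = -285759 + 139932/(-1261578763/2134772385 + 18159) = -285759 + 139932/(38764070160452/2134772385) = -285759 + 139932*(2134772385/38764070160452) = -285759 + 5744672488035/745462887701 = -213016984654062024/745462887701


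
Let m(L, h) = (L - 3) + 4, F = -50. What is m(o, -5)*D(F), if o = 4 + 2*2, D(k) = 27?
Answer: 243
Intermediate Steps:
o = 8 (o = 4 + 4 = 8)
m(L, h) = 1 + L (m(L, h) = (-3 + L) + 4 = 1 + L)
m(o, -5)*D(F) = (1 + 8)*27 = 9*27 = 243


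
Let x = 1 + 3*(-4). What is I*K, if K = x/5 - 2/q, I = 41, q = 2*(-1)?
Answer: -246/5 ≈ -49.200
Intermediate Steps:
x = -11 (x = 1 - 12 = -11)
q = -2
K = -6/5 (K = -11/5 - 2/(-2) = -11*⅕ - 2*(-½) = -11/5 + 1 = -6/5 ≈ -1.2000)
I*K = 41*(-6/5) = -246/5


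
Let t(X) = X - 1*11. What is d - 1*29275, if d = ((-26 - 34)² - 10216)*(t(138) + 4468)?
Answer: -30429795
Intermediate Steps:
t(X) = -11 + X (t(X) = X - 11 = -11 + X)
d = -30400520 (d = ((-26 - 34)² - 10216)*((-11 + 138) + 4468) = ((-60)² - 10216)*(127 + 4468) = (3600 - 10216)*4595 = -6616*4595 = -30400520)
d - 1*29275 = -30400520 - 1*29275 = -30400520 - 29275 = -30429795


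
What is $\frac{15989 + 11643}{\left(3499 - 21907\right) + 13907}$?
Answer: $- \frac{27632}{4501} \approx -6.1391$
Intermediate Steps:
$\frac{15989 + 11643}{\left(3499 - 21907\right) + 13907} = \frac{27632}{-18408 + 13907} = \frac{27632}{-4501} = 27632 \left(- \frac{1}{4501}\right) = - \frac{27632}{4501}$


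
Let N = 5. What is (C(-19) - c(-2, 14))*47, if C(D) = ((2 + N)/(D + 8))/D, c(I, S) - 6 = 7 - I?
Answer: -147016/209 ≈ -703.43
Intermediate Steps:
c(I, S) = 13 - I (c(I, S) = 6 + (7 - I) = 13 - I)
C(D) = 7/(D*(8 + D)) (C(D) = ((2 + 5)/(D + 8))/D = (7/(8 + D))/D = 7/(D*(8 + D)))
(C(-19) - c(-2, 14))*47 = (7/(-19*(8 - 19)) - (13 - 1*(-2)))*47 = (7*(-1/19)/(-11) - (13 + 2))*47 = (7*(-1/19)*(-1/11) - 1*15)*47 = (7/209 - 15)*47 = -3128/209*47 = -147016/209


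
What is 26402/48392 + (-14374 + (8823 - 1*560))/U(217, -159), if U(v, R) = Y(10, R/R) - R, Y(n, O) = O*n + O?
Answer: -72808793/2056660 ≈ -35.401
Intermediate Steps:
Y(n, O) = O + O*n
U(v, R) = 11 - R (U(v, R) = (R/R)*(1 + 10) - R = 1*11 - R = 11 - R)
26402/48392 + (-14374 + (8823 - 1*560))/U(217, -159) = 26402/48392 + (-14374 + (8823 - 1*560))/(11 - 1*(-159)) = 26402*(1/48392) + (-14374 + (8823 - 560))/(11 + 159) = 13201/24196 + (-14374 + 8263)/170 = 13201/24196 - 6111*1/170 = 13201/24196 - 6111/170 = -72808793/2056660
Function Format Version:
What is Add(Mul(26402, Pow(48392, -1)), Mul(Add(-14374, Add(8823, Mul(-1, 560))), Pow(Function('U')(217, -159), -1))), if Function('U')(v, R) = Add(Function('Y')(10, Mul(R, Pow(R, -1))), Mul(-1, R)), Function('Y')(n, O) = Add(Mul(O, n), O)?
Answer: Rational(-72808793, 2056660) ≈ -35.401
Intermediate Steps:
Function('Y')(n, O) = Add(O, Mul(O, n))
Function('U')(v, R) = Add(11, Mul(-1, R)) (Function('U')(v, R) = Add(Mul(Mul(R, Pow(R, -1)), Add(1, 10)), Mul(-1, R)) = Add(Mul(1, 11), Mul(-1, R)) = Add(11, Mul(-1, R)))
Add(Mul(26402, Pow(48392, -1)), Mul(Add(-14374, Add(8823, Mul(-1, 560))), Pow(Function('U')(217, -159), -1))) = Add(Mul(26402, Pow(48392, -1)), Mul(Add(-14374, Add(8823, Mul(-1, 560))), Pow(Add(11, Mul(-1, -159)), -1))) = Add(Mul(26402, Rational(1, 48392)), Mul(Add(-14374, Add(8823, -560)), Pow(Add(11, 159), -1))) = Add(Rational(13201, 24196), Mul(Add(-14374, 8263), Pow(170, -1))) = Add(Rational(13201, 24196), Mul(-6111, Rational(1, 170))) = Add(Rational(13201, 24196), Rational(-6111, 170)) = Rational(-72808793, 2056660)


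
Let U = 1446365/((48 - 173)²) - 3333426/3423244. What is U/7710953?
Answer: 489917552681/41244489986768750 ≈ 1.1878e-5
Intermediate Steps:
U = 489917552681/5348818750 (U = 1446365/((-125)²) - 3333426*1/3423244 = 1446365/15625 - 1666713/1711622 = 1446365*(1/15625) - 1666713/1711622 = 289273/3125 - 1666713/1711622 = 489917552681/5348818750 ≈ 91.594)
U/7710953 = (489917552681/5348818750)/7710953 = (489917552681/5348818750)*(1/7710953) = 489917552681/41244489986768750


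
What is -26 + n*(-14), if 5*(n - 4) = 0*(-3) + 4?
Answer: -466/5 ≈ -93.200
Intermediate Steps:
n = 24/5 (n = 4 + (0*(-3) + 4)/5 = 4 + (0 + 4)/5 = 4 + (⅕)*4 = 4 + ⅘ = 24/5 ≈ 4.8000)
-26 + n*(-14) = -26 + (24/5)*(-14) = -26 - 336/5 = -466/5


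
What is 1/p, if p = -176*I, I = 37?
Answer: -1/6512 ≈ -0.00015356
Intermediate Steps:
p = -6512 (p = -176*37 = -6512)
1/p = 1/(-6512) = -1/6512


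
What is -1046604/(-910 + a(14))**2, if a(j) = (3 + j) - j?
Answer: -1046604/822649 ≈ -1.2722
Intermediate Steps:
a(j) = 3
-1046604/(-910 + a(14))**2 = -1046604/(-910 + 3)**2 = -1046604/((-907)**2) = -1046604/822649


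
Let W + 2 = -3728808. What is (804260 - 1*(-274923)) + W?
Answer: -2649627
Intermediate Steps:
W = -3728810 (W = -2 - 3728808 = -3728810)
(804260 - 1*(-274923)) + W = (804260 - 1*(-274923)) - 3728810 = (804260 + 274923) - 3728810 = 1079183 - 3728810 = -2649627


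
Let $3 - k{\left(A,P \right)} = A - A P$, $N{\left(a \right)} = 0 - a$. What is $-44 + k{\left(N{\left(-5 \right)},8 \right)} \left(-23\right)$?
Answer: $-918$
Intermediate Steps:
$N{\left(a \right)} = - a$
$k{\left(A,P \right)} = 3 - A + A P$ ($k{\left(A,P \right)} = 3 - \left(A - A P\right) = 3 + \left(- A + A P\right) = 3 - A + A P$)
$-44 + k{\left(N{\left(-5 \right)},8 \right)} \left(-23\right) = -44 + \left(3 - \left(-1\right) \left(-5\right) + \left(-1\right) \left(-5\right) 8\right) \left(-23\right) = -44 + \left(3 - 5 + 5 \cdot 8\right) \left(-23\right) = -44 + \left(3 - 5 + 40\right) \left(-23\right) = -44 + 38 \left(-23\right) = -44 - 874 = -918$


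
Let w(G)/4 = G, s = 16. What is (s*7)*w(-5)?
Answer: -2240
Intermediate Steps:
w(G) = 4*G
(s*7)*w(-5) = (16*7)*(4*(-5)) = 112*(-20) = -2240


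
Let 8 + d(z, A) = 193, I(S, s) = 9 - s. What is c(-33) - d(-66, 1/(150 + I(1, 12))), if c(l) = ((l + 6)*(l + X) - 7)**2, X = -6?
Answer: 1093931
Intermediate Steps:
c(l) = (-7 + (-6 + l)*(6 + l))**2 (c(l) = ((l + 6)*(l - 6) - 7)**2 = ((6 + l)*(-6 + l) - 7)**2 = ((-6 + l)*(6 + l) - 7)**2 = (-7 + (-6 + l)*(6 + l))**2)
d(z, A) = 185 (d(z, A) = -8 + 193 = 185)
c(-33) - d(-66, 1/(150 + I(1, 12))) = (-43 + (-33)**2)**2 - 1*185 = (-43 + 1089)**2 - 185 = 1046**2 - 185 = 1094116 - 185 = 1093931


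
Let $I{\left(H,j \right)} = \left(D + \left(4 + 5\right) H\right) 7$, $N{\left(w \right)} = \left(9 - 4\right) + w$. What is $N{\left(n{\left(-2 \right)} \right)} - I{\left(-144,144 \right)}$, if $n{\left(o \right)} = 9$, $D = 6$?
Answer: $9044$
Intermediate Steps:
$N{\left(w \right)} = 5 + w$
$I{\left(H,j \right)} = 42 + 63 H$ ($I{\left(H,j \right)} = \left(6 + \left(4 + 5\right) H\right) 7 = \left(6 + 9 H\right) 7 = 42 + 63 H$)
$N{\left(n{\left(-2 \right)} \right)} - I{\left(-144,144 \right)} = \left(5 + 9\right) - \left(42 + 63 \left(-144\right)\right) = 14 - \left(42 - 9072\right) = 14 - -9030 = 14 + 9030 = 9044$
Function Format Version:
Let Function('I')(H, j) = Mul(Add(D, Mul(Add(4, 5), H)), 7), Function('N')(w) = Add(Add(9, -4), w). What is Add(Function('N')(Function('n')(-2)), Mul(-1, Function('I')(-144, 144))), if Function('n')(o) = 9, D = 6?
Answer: 9044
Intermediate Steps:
Function('N')(w) = Add(5, w)
Function('I')(H, j) = Add(42, Mul(63, H)) (Function('I')(H, j) = Mul(Add(6, Mul(Add(4, 5), H)), 7) = Mul(Add(6, Mul(9, H)), 7) = Add(42, Mul(63, H)))
Add(Function('N')(Function('n')(-2)), Mul(-1, Function('I')(-144, 144))) = Add(Add(5, 9), Mul(-1, Add(42, Mul(63, -144)))) = Add(14, Mul(-1, Add(42, -9072))) = Add(14, Mul(-1, -9030)) = Add(14, 9030) = 9044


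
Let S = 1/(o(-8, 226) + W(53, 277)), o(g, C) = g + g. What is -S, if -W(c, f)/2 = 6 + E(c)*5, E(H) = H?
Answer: 1/558 ≈ 0.0017921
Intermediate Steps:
o(g, C) = 2*g
W(c, f) = -12 - 10*c (W(c, f) = -2*(6 + c*5) = -2*(6 + 5*c) = -12 - 10*c)
S = -1/558 (S = 1/(2*(-8) + (-12 - 10*53)) = 1/(-16 + (-12 - 530)) = 1/(-16 - 542) = 1/(-558) = -1/558 ≈ -0.0017921)
-S = -1*(-1/558) = 1/558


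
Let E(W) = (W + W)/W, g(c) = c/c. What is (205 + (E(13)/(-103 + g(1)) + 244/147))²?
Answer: 266662763236/6245001 ≈ 42700.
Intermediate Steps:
g(c) = 1
E(W) = 2 (E(W) = (2*W)/W = 2)
(205 + (E(13)/(-103 + g(1)) + 244/147))² = (205 + (2/(-103 + 1) + 244/147))² = (205 + (2/(-102) + 244*(1/147)))² = (205 + (2*(-1/102) + 244/147))² = (205 + (-1/51 + 244/147))² = (205 + 4099/2499)² = (516394/2499)² = 266662763236/6245001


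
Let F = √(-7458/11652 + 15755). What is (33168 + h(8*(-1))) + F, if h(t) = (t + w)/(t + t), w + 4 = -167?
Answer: 530867/16 + √59415425914/1942 ≈ 33305.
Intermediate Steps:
w = -171 (w = -4 - 167 = -171)
F = √59415425914/1942 (F = √(-7458*1/11652 + 15755) = √(-1243/1942 + 15755) = √(30594967/1942) = √59415425914/1942 ≈ 125.52)
h(t) = (-171 + t)/(2*t) (h(t) = (t - 171)/(t + t) = (-171 + t)/((2*t)) = (-171 + t)*(1/(2*t)) = (-171 + t)/(2*t))
(33168 + h(8*(-1))) + F = (33168 + (-171 + 8*(-1))/(2*((8*(-1))))) + √59415425914/1942 = (33168 + (½)*(-171 - 8)/(-8)) + √59415425914/1942 = (33168 + (½)*(-⅛)*(-179)) + √59415425914/1942 = (33168 + 179/16) + √59415425914/1942 = 530867/16 + √59415425914/1942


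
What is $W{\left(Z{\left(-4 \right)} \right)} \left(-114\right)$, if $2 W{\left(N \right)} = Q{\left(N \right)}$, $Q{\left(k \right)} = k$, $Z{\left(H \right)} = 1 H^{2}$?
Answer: $-912$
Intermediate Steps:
$Z{\left(H \right)} = H^{2}$
$W{\left(N \right)} = \frac{N}{2}$
$W{\left(Z{\left(-4 \right)} \right)} \left(-114\right) = \frac{\left(-4\right)^{2}}{2} \left(-114\right) = \frac{1}{2} \cdot 16 \left(-114\right) = 8 \left(-114\right) = -912$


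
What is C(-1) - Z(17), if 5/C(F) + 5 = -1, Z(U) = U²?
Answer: -1739/6 ≈ -289.83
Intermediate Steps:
C(F) = -⅚ (C(F) = 5/(-5 - 1) = 5/(-6) = 5*(-⅙) = -⅚)
C(-1) - Z(17) = -⅚ - 1*17² = -⅚ - 1*289 = -⅚ - 289 = -1739/6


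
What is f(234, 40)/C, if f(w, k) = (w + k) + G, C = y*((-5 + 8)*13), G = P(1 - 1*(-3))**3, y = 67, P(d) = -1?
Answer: 7/67 ≈ 0.10448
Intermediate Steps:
G = -1 (G = (-1)**3 = -1)
C = 2613 (C = 67*((-5 + 8)*13) = 67*(3*13) = 67*39 = 2613)
f(w, k) = -1 + k + w (f(w, k) = (w + k) - 1 = (k + w) - 1 = -1 + k + w)
f(234, 40)/C = (-1 + 40 + 234)/2613 = 273*(1/2613) = 7/67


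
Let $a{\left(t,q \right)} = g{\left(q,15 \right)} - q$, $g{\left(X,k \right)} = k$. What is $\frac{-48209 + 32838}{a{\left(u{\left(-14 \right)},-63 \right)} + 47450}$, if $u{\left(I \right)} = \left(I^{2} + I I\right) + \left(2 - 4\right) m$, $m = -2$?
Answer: $- \frac{15371}{47528} \approx -0.32341$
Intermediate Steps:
$u{\left(I \right)} = 4 + 2 I^{2}$ ($u{\left(I \right)} = \left(I^{2} + I I\right) + \left(2 - 4\right) \left(-2\right) = \left(I^{2} + I^{2}\right) - -4 = 2 I^{2} + 4 = 4 + 2 I^{2}$)
$a{\left(t,q \right)} = 15 - q$
$\frac{-48209 + 32838}{a{\left(u{\left(-14 \right)},-63 \right)} + 47450} = \frac{-48209 + 32838}{\left(15 - -63\right) + 47450} = - \frac{15371}{\left(15 + 63\right) + 47450} = - \frac{15371}{78 + 47450} = - \frac{15371}{47528}$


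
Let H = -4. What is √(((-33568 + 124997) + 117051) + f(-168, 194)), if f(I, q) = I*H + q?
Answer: √209346 ≈ 457.54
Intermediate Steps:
f(I, q) = q - 4*I (f(I, q) = I*(-4) + q = -4*I + q = q - 4*I)
√(((-33568 + 124997) + 117051) + f(-168, 194)) = √(((-33568 + 124997) + 117051) + (194 - 4*(-168))) = √((91429 + 117051) + (194 + 672)) = √(208480 + 866) = √209346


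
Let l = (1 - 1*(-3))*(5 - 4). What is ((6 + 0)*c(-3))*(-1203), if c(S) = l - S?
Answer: -50526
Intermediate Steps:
l = 4 (l = (1 + 3)*1 = 4*1 = 4)
c(S) = 4 - S
((6 + 0)*c(-3))*(-1203) = ((6 + 0)*(4 - 1*(-3)))*(-1203) = (6*(4 + 3))*(-1203) = (6*7)*(-1203) = 42*(-1203) = -50526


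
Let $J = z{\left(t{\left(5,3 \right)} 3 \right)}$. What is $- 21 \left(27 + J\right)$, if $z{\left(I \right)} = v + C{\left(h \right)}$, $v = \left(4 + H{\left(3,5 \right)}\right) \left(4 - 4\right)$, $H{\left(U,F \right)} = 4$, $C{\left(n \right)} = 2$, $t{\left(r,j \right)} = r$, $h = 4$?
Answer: $-609$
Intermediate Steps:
$v = 0$ ($v = \left(4 + 4\right) \left(4 - 4\right) = 8 \cdot 0 = 0$)
$z{\left(I \right)} = 2$ ($z{\left(I \right)} = 0 + 2 = 2$)
$J = 2$
$- 21 \left(27 + J\right) = - 21 \left(27 + 2\right) = \left(-21\right) 29 = -609$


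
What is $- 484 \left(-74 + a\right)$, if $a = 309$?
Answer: $-113740$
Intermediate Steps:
$- 484 \left(-74 + a\right) = - 484 \left(-74 + 309\right) = \left(-484\right) 235 = -113740$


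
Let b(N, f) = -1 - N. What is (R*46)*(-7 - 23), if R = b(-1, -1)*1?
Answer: 0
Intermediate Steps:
R = 0 (R = (-1 - 1*(-1))*1 = (-1 + 1)*1 = 0*1 = 0)
(R*46)*(-7 - 23) = (0*46)*(-7 - 23) = 0*(-30) = 0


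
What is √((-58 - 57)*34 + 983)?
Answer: I*√2927 ≈ 54.102*I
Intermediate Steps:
√((-58 - 57)*34 + 983) = √(-115*34 + 983) = √(-3910 + 983) = √(-2927) = I*√2927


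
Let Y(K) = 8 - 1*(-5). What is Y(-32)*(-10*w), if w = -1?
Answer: 130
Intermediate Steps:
Y(K) = 13 (Y(K) = 8 + 5 = 13)
Y(-32)*(-10*w) = 13*(-10*(-1)) = 13*10 = 130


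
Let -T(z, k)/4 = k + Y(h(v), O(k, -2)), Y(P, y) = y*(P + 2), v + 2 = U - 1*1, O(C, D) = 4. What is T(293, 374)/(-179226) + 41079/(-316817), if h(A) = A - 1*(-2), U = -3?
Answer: -1149767461/9463640607 ≈ -0.12149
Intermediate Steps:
v = -6 (v = -2 + (-3 - 1*1) = -2 + (-3 - 1) = -2 - 4 = -6)
h(A) = 2 + A (h(A) = A + 2 = 2 + A)
Y(P, y) = y*(2 + P)
T(z, k) = 32 - 4*k (T(z, k) = -4*(k + 4*(2 + (2 - 6))) = -4*(k + 4*(2 - 4)) = -4*(k + 4*(-2)) = -4*(k - 8) = -4*(-8 + k) = 32 - 4*k)
T(293, 374)/(-179226) + 41079/(-316817) = (32 - 4*374)/(-179226) + 41079/(-316817) = (32 - 1496)*(-1/179226) + 41079*(-1/316817) = -1464*(-1/179226) - 41079/316817 = 244/29871 - 41079/316817 = -1149767461/9463640607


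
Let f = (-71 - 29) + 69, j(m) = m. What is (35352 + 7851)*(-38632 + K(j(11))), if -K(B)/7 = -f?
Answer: -1678393347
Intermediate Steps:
f = -31 (f = -100 + 69 = -31)
K(B) = -217 (K(B) = -(-7)*(-31) = -7*31 = -217)
(35352 + 7851)*(-38632 + K(j(11))) = (35352 + 7851)*(-38632 - 217) = 43203*(-38849) = -1678393347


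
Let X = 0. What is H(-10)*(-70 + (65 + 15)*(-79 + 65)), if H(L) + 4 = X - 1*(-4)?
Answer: 0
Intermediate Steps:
H(L) = 0 (H(L) = -4 + (0 - 1*(-4)) = -4 + (0 + 4) = -4 + 4 = 0)
H(-10)*(-70 + (65 + 15)*(-79 + 65)) = 0*(-70 + (65 + 15)*(-79 + 65)) = 0*(-70 + 80*(-14)) = 0*(-70 - 1120) = 0*(-1190) = 0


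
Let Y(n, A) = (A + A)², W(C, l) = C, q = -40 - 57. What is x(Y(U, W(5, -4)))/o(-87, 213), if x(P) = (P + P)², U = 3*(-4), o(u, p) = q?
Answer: -40000/97 ≈ -412.37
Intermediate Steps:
q = -97
o(u, p) = -97
U = -12
Y(n, A) = 4*A² (Y(n, A) = (2*A)² = 4*A²)
x(P) = 4*P² (x(P) = (2*P)² = 4*P²)
x(Y(U, W(5, -4)))/o(-87, 213) = (4*(4*5²)²)/(-97) = (4*(4*25)²)*(-1/97) = (4*100²)*(-1/97) = (4*10000)*(-1/97) = 40000*(-1/97) = -40000/97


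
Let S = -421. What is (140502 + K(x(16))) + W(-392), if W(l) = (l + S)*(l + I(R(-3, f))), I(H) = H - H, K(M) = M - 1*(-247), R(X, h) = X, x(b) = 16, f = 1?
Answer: 459461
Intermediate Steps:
K(M) = 247 + M (K(M) = M + 247 = 247 + M)
I(H) = 0
W(l) = l*(-421 + l) (W(l) = (l - 421)*(l + 0) = (-421 + l)*l = l*(-421 + l))
(140502 + K(x(16))) + W(-392) = (140502 + (247 + 16)) - 392*(-421 - 392) = (140502 + 263) - 392*(-813) = 140765 + 318696 = 459461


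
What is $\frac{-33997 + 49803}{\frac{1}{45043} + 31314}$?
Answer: $\frac{711949658}{1410476503} \approx 0.50476$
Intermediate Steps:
$\frac{-33997 + 49803}{\frac{1}{45043} + 31314} = \frac{15806}{\frac{1}{45043} + 31314} = \frac{15806}{\frac{1410476503}{45043}} = 15806 \cdot \frac{45043}{1410476503} = \frac{711949658}{1410476503}$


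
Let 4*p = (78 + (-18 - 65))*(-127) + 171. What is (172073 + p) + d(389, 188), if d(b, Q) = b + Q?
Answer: 345703/2 ≈ 1.7285e+5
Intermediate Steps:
d(b, Q) = Q + b
p = 403/2 (p = ((78 + (-18 - 65))*(-127) + 171)/4 = ((78 - 83)*(-127) + 171)/4 = (-5*(-127) + 171)/4 = (635 + 171)/4 = (¼)*806 = 403/2 ≈ 201.50)
(172073 + p) + d(389, 188) = (172073 + 403/2) + (188 + 389) = 344549/2 + 577 = 345703/2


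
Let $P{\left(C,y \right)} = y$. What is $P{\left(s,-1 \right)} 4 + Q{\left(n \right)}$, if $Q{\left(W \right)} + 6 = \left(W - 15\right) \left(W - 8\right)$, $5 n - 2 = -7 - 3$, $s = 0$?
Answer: $\frac{3734}{25} \approx 149.36$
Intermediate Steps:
$n = - \frac{8}{5}$ ($n = \frac{2}{5} + \frac{-7 - 3}{5} = \frac{2}{5} + \frac{1}{5} \left(-10\right) = \frac{2}{5} - 2 = - \frac{8}{5} \approx -1.6$)
$Q{\left(W \right)} = -6 + \left(-15 + W\right) \left(-8 + W\right)$ ($Q{\left(W \right)} = -6 + \left(W - 15\right) \left(W - 8\right) = -6 + \left(-15 + W\right) \left(-8 + W\right)$)
$P{\left(s,-1 \right)} 4 + Q{\left(n \right)} = \left(-1\right) 4 + \left(114 + \left(- \frac{8}{5}\right)^{2} - - \frac{184}{5}\right) = -4 + \left(114 + \frac{64}{25} + \frac{184}{5}\right) = -4 + \frac{3834}{25} = \frac{3734}{25}$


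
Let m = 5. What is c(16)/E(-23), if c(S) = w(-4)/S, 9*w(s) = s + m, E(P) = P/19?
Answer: -19/3312 ≈ -0.0057367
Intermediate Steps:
E(P) = P/19 (E(P) = P*(1/19) = P/19)
w(s) = 5/9 + s/9 (w(s) = (s + 5)/9 = (5 + s)/9 = 5/9 + s/9)
c(S) = 1/(9*S) (c(S) = (5/9 + (1/9)*(-4))/S = (5/9 - 4/9)/S = 1/(9*S))
c(16)/E(-23) = ((1/9)/16)/(((1/19)*(-23))) = ((1/9)*(1/16))/(-23/19) = (1/144)*(-19/23) = -19/3312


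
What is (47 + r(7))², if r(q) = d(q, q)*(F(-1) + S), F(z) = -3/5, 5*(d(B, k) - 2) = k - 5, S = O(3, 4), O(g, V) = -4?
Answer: 808201/625 ≈ 1293.1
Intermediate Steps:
S = -4
d(B, k) = 1 + k/5 (d(B, k) = 2 + (k - 5)/5 = 2 + (-5 + k)/5 = 2 + (-1 + k/5) = 1 + k/5)
F(z) = -⅗ (F(z) = -3*⅕ = -⅗)
r(q) = -23/5 - 23*q/25 (r(q) = (1 + q/5)*(-⅗ - 4) = (1 + q/5)*(-23/5) = -23/5 - 23*q/25)
(47 + r(7))² = (47 + (-23/5 - 23/25*7))² = (47 + (-23/5 - 161/25))² = (47 - 276/25)² = (899/25)² = 808201/625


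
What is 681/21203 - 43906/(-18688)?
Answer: 471832723/198120832 ≈ 2.3815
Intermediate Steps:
681/21203 - 43906/(-18688) = 681*(1/21203) - 43906*(-1/18688) = 681/21203 + 21953/9344 = 471832723/198120832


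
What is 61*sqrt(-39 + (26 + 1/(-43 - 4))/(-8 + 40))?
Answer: 61*I*sqrt(5398890)/376 ≈ 376.96*I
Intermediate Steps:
61*sqrt(-39 + (26 + 1/(-43 - 4))/(-8 + 40)) = 61*sqrt(-39 + (26 + 1/(-47))/32) = 61*sqrt(-39 + (26 - 1/47)*(1/32)) = 61*sqrt(-39 + (1221/47)*(1/32)) = 61*sqrt(-39 + 1221/1504) = 61*sqrt(-57435/1504) = 61*(I*sqrt(5398890)/376) = 61*I*sqrt(5398890)/376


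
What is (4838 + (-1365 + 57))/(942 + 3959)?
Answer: 3530/4901 ≈ 0.72026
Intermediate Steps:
(4838 + (-1365 + 57))/(942 + 3959) = (4838 - 1308)/4901 = 3530*(1/4901) = 3530/4901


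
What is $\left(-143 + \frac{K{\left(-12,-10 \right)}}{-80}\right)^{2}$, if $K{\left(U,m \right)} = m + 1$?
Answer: $\frac{130667761}{6400} \approx 20417.0$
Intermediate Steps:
$K{\left(U,m \right)} = 1 + m$
$\left(-143 + \frac{K{\left(-12,-10 \right)}}{-80}\right)^{2} = \left(-143 + \frac{1 - 10}{-80}\right)^{2} = \left(-143 - - \frac{9}{80}\right)^{2} = \left(-143 + \frac{9}{80}\right)^{2} = \left(- \frac{11431}{80}\right)^{2} = \frac{130667761}{6400}$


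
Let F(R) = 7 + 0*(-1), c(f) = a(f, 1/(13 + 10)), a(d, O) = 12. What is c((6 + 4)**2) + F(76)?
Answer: 19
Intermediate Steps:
c(f) = 12
F(R) = 7 (F(R) = 7 + 0 = 7)
c((6 + 4)**2) + F(76) = 12 + 7 = 19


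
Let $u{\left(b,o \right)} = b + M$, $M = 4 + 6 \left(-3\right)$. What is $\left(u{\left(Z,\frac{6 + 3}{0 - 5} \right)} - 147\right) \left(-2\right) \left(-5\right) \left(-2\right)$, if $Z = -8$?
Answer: $3380$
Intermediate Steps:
$M = -14$ ($M = 4 - 18 = -14$)
$u{\left(b,o \right)} = -14 + b$ ($u{\left(b,o \right)} = b - 14 = -14 + b$)
$\left(u{\left(Z,\frac{6 + 3}{0 - 5} \right)} - 147\right) \left(-2\right) \left(-5\right) \left(-2\right) = \left(\left(-14 - 8\right) - 147\right) \left(-2\right) \left(-5\right) \left(-2\right) = \left(-22 - 147\right) 10 \left(-2\right) = \left(-169\right) \left(-20\right) = 3380$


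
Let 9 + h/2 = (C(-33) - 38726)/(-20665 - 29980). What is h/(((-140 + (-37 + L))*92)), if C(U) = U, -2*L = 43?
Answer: 59578/66062785 ≈ 0.00090184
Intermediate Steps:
L = -43/2 (L = -1/2*43 = -43/2 ≈ -21.500)
h = -119156/7235 (h = -18 + 2*((-33 - 38726)/(-20665 - 29980)) = -18 + 2*(-38759/(-50645)) = -18 + 2*(-38759*(-1/50645)) = -18 + 2*(5537/7235) = -18 + 11074/7235 = -119156/7235 ≈ -16.469)
h/(((-140 + (-37 + L))*92)) = -119156*1/(92*(-140 + (-37 - 43/2)))/7235 = -119156*1/(92*(-140 - 117/2))/7235 = -119156/(7235*((-397/2*92))) = -119156/7235/(-18262) = -119156/7235*(-1/18262) = 59578/66062785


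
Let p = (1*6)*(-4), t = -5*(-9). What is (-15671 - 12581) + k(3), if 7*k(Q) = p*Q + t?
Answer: -197791/7 ≈ -28256.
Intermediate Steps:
t = 45
p = -24 (p = 6*(-4) = -24)
k(Q) = 45/7 - 24*Q/7 (k(Q) = (-24*Q + 45)/7 = (45 - 24*Q)/7 = 45/7 - 24*Q/7)
(-15671 - 12581) + k(3) = (-15671 - 12581) + (45/7 - 24/7*3) = -28252 + (45/7 - 72/7) = -28252 - 27/7 = -197791/7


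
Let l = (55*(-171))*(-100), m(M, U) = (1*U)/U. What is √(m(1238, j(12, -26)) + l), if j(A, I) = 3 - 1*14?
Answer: √940501 ≈ 969.79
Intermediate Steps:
j(A, I) = -11 (j(A, I) = 3 - 14 = -11)
m(M, U) = 1 (m(M, U) = U/U = 1)
l = 940500 (l = -9405*(-100) = 940500)
√(m(1238, j(12, -26)) + l) = √(1 + 940500) = √940501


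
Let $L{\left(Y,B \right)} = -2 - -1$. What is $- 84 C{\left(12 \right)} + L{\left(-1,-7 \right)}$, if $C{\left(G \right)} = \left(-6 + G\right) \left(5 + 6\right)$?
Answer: $-5545$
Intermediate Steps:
$L{\left(Y,B \right)} = -1$ ($L{\left(Y,B \right)} = -2 + 1 = -1$)
$C{\left(G \right)} = -66 + 11 G$ ($C{\left(G \right)} = \left(-6 + G\right) 11 = -66 + 11 G$)
$- 84 C{\left(12 \right)} + L{\left(-1,-7 \right)} = - 84 \left(-66 + 11 \cdot 12\right) - 1 = - 84 \left(-66 + 132\right) - 1 = \left(-84\right) 66 - 1 = -5544 - 1 = -5545$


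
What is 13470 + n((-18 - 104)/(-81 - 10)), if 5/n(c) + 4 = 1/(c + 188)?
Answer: 927040480/68829 ≈ 13469.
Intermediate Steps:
n(c) = 5/(-4 + 1/(188 + c)) (n(c) = 5/(-4 + 1/(c + 188)) = 5/(-4 + 1/(188 + c)))
13470 + n((-18 - 104)/(-81 - 10)) = 13470 + 5*(-188 - (-18 - 104)/(-81 - 10))/(751 + 4*((-18 - 104)/(-81 - 10))) = 13470 + 5*(-188 - (-122)/(-91))/(751 + 4*(-122/(-91))) = 13470 + 5*(-188 - (-122)*(-1)/91)/(751 + 4*(-122*(-1/91))) = 13470 + 5*(-188 - 1*122/91)/(751 + 4*(122/91)) = 13470 + 5*(-188 - 122/91)/(751 + 488/91) = 13470 + 5*(-17230/91)/(68829/91) = 13470 + 5*(91/68829)*(-17230/91) = 13470 - 86150/68829 = 927040480/68829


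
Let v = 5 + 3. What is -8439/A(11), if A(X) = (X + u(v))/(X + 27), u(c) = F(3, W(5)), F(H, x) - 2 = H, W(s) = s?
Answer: -160341/8 ≈ -20043.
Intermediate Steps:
F(H, x) = 2 + H
v = 8
u(c) = 5 (u(c) = 2 + 3 = 5)
A(X) = (5 + X)/(27 + X) (A(X) = (X + 5)/(X + 27) = (5 + X)/(27 + X))
-8439/A(11) = -8439*(27 + 11)/(5 + 11) = -8439/(16/38) = -8439/((1/38)*16) = -8439/8/19 = -8439*19/8 = -160341/8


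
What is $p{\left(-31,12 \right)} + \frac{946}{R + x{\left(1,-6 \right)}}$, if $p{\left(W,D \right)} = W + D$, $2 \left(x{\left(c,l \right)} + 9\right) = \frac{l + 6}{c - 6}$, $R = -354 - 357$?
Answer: $- \frac{7313}{360} \approx -20.314$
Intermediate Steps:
$R = -711$
$x{\left(c,l \right)} = -9 + \frac{6 + l}{2 \left(-6 + c\right)}$ ($x{\left(c,l \right)} = -9 + \frac{\left(l + 6\right) \frac{1}{c - 6}}{2} = -9 + \frac{\left(6 + l\right) \frac{1}{-6 + c}}{2} = -9 + \frac{\frac{1}{-6 + c} \left(6 + l\right)}{2} = -9 + \frac{6 + l}{2 \left(-6 + c\right)}$)
$p{\left(W,D \right)} = D + W$
$p{\left(-31,12 \right)} + \frac{946}{R + x{\left(1,-6 \right)}} = \left(12 - 31\right) + \frac{946}{-711 + \frac{114 - 6 - 18}{2 \left(-6 + 1\right)}} = -19 + \frac{946}{-711 + \frac{114 - 6 - 18}{2 \left(-5\right)}} = -19 + \frac{946}{-711 + \frac{1}{2} \left(- \frac{1}{5}\right) 90} = -19 + \frac{946}{-711 - 9} = -19 + \frac{946}{-720} = -19 + 946 \left(- \frac{1}{720}\right) = -19 - \frac{473}{360} = - \frac{7313}{360}$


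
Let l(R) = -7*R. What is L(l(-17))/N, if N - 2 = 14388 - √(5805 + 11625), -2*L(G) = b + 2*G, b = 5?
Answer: -349677/41410934 - 243*√17430/414109340 ≈ -0.0085215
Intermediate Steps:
L(G) = -5/2 - G (L(G) = -(5 + 2*G)/2 = -5/2 - G)
N = 14390 - √17430 (N = 2 + (14388 - √(5805 + 11625)) = 2 + (14388 - √17430) = 14390 - √17430 ≈ 14258.)
L(l(-17))/N = (-5/2 - (-7)*(-17))/(14390 - √17430) = (-5/2 - 1*119)/(14390 - √17430) = (-5/2 - 119)/(14390 - √17430) = -243/(2*(14390 - √17430))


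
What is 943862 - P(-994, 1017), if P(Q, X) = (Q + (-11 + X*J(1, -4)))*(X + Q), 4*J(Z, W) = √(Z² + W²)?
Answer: 966977 - 23391*√17/4 ≈ 9.4287e+5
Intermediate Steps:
J(Z, W) = √(W² + Z²)/4 (J(Z, W) = √(Z² + W²)/4 = √(W² + Z²)/4)
P(Q, X) = (Q + X)*(-11 + Q + X*√17/4) (P(Q, X) = (Q + (-11 + X*(√((-4)² + 1²)/4)))*(X + Q) = (Q + (-11 + X*(√(16 + 1)/4)))*(Q + X) = (Q + (-11 + X*(√17/4)))*(Q + X) = (Q + (-11 + X*√17/4))*(Q + X) = (-11 + Q + X*√17/4)*(Q + X) = (Q + X)*(-11 + Q + X*√17/4))
943862 - P(-994, 1017) = 943862 - ((-994)² - 11*(-994) - 11*1017 - 994*1017 + (¼)*√17*1017² + (¼)*(-994)*1017*√17) = 943862 - (988036 + 10934 - 11187 - 1010898 + (¼)*√17*1034289 - 505449*√17/2) = 943862 - (988036 + 10934 - 11187 - 1010898 + 1034289*√17/4 - 505449*√17/2) = 943862 - (-23115 + 23391*√17/4) = 943862 + (23115 - 23391*√17/4) = 966977 - 23391*√17/4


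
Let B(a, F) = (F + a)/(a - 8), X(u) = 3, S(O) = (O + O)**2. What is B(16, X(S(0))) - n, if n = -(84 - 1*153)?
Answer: -533/8 ≈ -66.625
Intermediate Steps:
S(O) = 4*O**2 (S(O) = (2*O)**2 = 4*O**2)
n = 69 (n = -(84 - 153) = -1*(-69) = 69)
B(a, F) = (F + a)/(-8 + a)
B(16, X(S(0))) - n = (3 + 16)/(-8 + 16) - 1*69 = 19/8 - 69 = -533/8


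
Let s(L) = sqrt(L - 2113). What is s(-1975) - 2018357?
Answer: -2018357 + 2*I*sqrt(1022) ≈ -2.0184e+6 + 63.937*I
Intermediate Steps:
s(L) = sqrt(-2113 + L)
s(-1975) - 2018357 = sqrt(-2113 - 1975) - 2018357 = sqrt(-4088) - 2018357 = 2*I*sqrt(1022) - 2018357 = -2018357 + 2*I*sqrt(1022)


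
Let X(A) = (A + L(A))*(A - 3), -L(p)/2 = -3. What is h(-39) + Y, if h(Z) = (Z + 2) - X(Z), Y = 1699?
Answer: 276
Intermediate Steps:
L(p) = 6 (L(p) = -2*(-3) = 6)
X(A) = (-3 + A)*(6 + A) (X(A) = (A + 6)*(A - 3) = (6 + A)*(-3 + A) = (-3 + A)*(6 + A))
h(Z) = 20 - Z² - 2*Z (h(Z) = (Z + 2) - (-18 + Z² + 3*Z) = (2 + Z) + (18 - Z² - 3*Z) = 20 - Z² - 2*Z)
h(-39) + Y = (20 - 1*(-39)² - 2*(-39)) + 1699 = (20 - 1*1521 + 78) + 1699 = (20 - 1521 + 78) + 1699 = -1423 + 1699 = 276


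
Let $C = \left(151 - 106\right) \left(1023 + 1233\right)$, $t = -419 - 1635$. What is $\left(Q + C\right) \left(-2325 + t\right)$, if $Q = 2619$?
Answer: $-456024681$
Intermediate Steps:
$t = -2054$
$C = 101520$ ($C = 45 \cdot 2256 = 101520$)
$\left(Q + C\right) \left(-2325 + t\right) = \left(2619 + 101520\right) \left(-2325 - 2054\right) = 104139 \left(-4379\right) = -456024681$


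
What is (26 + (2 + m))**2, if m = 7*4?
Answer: 3136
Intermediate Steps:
m = 28
(26 + (2 + m))**2 = (26 + (2 + 28))**2 = (26 + 30)**2 = 56**2 = 3136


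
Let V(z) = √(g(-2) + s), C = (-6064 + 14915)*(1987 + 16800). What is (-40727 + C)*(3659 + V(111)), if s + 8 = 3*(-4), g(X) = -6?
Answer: 608283173590 + 166243010*I*√26 ≈ 6.0828e+11 + 8.4768e+8*I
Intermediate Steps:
s = -20 (s = -8 + 3*(-4) = -8 - 12 = -20)
C = 166283737 (C = 8851*18787 = 166283737)
V(z) = I*√26 (V(z) = √(-6 - 20) = √(-26) = I*√26)
(-40727 + C)*(3659 + V(111)) = (-40727 + 166283737)*(3659 + I*√26) = 166243010*(3659 + I*√26) = 608283173590 + 166243010*I*√26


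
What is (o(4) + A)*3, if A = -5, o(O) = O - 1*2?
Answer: -9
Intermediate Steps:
o(O) = -2 + O (o(O) = O - 2 = -2 + O)
(o(4) + A)*3 = ((-2 + 4) - 5)*3 = (2 - 5)*3 = -3*3 = -9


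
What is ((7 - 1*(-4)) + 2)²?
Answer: 169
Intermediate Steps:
((7 - 1*(-4)) + 2)² = ((7 + 4) + 2)² = (11 + 2)² = 13² = 169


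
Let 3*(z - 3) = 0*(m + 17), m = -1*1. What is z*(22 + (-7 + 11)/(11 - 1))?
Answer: 336/5 ≈ 67.200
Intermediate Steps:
m = -1
z = 3 (z = 3 + (0*(-1 + 17))/3 = 3 + (0*16)/3 = 3 + (1/3)*0 = 3 + 0 = 3)
z*(22 + (-7 + 11)/(11 - 1)) = 3*(22 + (-7 + 11)/(11 - 1)) = 3*(22 + 4/10) = 3*(22 + 4*(1/10)) = 3*(22 + 2/5) = 3*(112/5) = 336/5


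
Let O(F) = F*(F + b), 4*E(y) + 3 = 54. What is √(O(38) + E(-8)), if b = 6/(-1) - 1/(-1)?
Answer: 3*√563/2 ≈ 35.591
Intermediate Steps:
b = -5 (b = 6*(-1) - 1*(-1) = -6 + 1 = -5)
E(y) = 51/4 (E(y) = -¾ + (¼)*54 = -¾ + 27/2 = 51/4)
O(F) = F*(-5 + F) (O(F) = F*(F - 5) = F*(-5 + F))
√(O(38) + E(-8)) = √(38*(-5 + 38) + 51/4) = √(38*33 + 51/4) = √(1254 + 51/4) = √(5067/4) = 3*√563/2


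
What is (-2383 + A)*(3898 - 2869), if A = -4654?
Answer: -7241073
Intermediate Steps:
(-2383 + A)*(3898 - 2869) = (-2383 - 4654)*(3898 - 2869) = -7037*1029 = -7241073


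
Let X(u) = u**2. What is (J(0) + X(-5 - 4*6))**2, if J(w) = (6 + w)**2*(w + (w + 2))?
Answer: 833569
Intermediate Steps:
J(w) = (6 + w)**2*(2 + 2*w) (J(w) = (6 + w)**2*(w + (2 + w)) = (6 + w)**2*(2 + 2*w))
(J(0) + X(-5 - 4*6))**2 = (2*(6 + 0)**2*(1 + 0) + (-5 - 4*6)**2)**2 = (2*6**2*1 + (-5 - 24)**2)**2 = (2*36*1 + (-29)**2)**2 = (72 + 841)**2 = 913**2 = 833569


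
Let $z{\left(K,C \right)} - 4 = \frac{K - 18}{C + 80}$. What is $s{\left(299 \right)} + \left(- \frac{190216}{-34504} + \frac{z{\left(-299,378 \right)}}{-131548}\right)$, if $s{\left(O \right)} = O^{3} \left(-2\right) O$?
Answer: $- \frac{4153784243599450356811}{259853867992} \approx -1.5985 \cdot 10^{10}$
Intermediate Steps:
$z{\left(K,C \right)} = 4 + \frac{-18 + K}{80 + C}$ ($z{\left(K,C \right)} = 4 + \frac{K - 18}{C + 80} = 4 + \frac{-18 + K}{80 + C}$)
$s{\left(O \right)} = - 2 O^{4}$ ($s{\left(O \right)} = - 2 O^{3} O = - 2 O^{4}$)
$s{\left(299 \right)} + \left(- \frac{190216}{-34504} + \frac{z{\left(-299,378 \right)}}{-131548}\right) = - 2 \cdot 299^{4} + \left(- \frac{190216}{-34504} + \frac{\frac{1}{80 + 378} \left(302 - 299 + 4 \cdot 378\right)}{-131548}\right) = \left(-2\right) 7992538801 + \left(\left(-190216\right) \left(- \frac{1}{34504}\right) + \frac{302 - 299 + 1512}{458} \left(- \frac{1}{131548}\right)\right) = -15985077602 + \left(\frac{23777}{4313} + \frac{1}{458} \cdot 1515 \left(- \frac{1}{131548}\right)\right) = -15985077602 + \left(\frac{23777}{4313} + \frac{1515}{458} \left(- \frac{1}{131548}\right)\right) = -15985077602 + \left(\frac{23777}{4313} - \frac{1515}{60248984}\right) = -15985077602 + \frac{1432533558373}{259853867992} = - \frac{4153784243599450356811}{259853867992}$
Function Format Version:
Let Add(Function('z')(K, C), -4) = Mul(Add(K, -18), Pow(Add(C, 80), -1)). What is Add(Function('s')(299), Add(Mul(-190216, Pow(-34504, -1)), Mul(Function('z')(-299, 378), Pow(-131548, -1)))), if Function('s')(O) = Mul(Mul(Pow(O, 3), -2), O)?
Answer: Rational(-4153784243599450356811, 259853867992) ≈ -1.5985e+10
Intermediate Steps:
Function('z')(K, C) = Add(4, Mul(Pow(Add(80, C), -1), Add(-18, K))) (Function('z')(K, C) = Add(4, Mul(Add(K, -18), Pow(Add(C, 80), -1))) = Add(4, Mul(Add(-18, K), Pow(Add(80, C), -1))) = Add(4, Mul(Pow(Add(80, C), -1), Add(-18, K))))
Function('s')(O) = Mul(-2, Pow(O, 4)) (Function('s')(O) = Mul(Mul(-2, Pow(O, 3)), O) = Mul(-2, Pow(O, 4)))
Add(Function('s')(299), Add(Mul(-190216, Pow(-34504, -1)), Mul(Function('z')(-299, 378), Pow(-131548, -1)))) = Add(Mul(-2, Pow(299, 4)), Add(Mul(-190216, Pow(-34504, -1)), Mul(Mul(Pow(Add(80, 378), -1), Add(302, -299, Mul(4, 378))), Pow(-131548, -1)))) = Add(Mul(-2, 7992538801), Add(Mul(-190216, Rational(-1, 34504)), Mul(Mul(Pow(458, -1), Add(302, -299, 1512)), Rational(-1, 131548)))) = Add(-15985077602, Add(Rational(23777, 4313), Mul(Mul(Rational(1, 458), 1515), Rational(-1, 131548)))) = Add(-15985077602, Add(Rational(23777, 4313), Mul(Rational(1515, 458), Rational(-1, 131548)))) = Add(-15985077602, Add(Rational(23777, 4313), Rational(-1515, 60248984))) = Add(-15985077602, Rational(1432533558373, 259853867992)) = Rational(-4153784243599450356811, 259853867992)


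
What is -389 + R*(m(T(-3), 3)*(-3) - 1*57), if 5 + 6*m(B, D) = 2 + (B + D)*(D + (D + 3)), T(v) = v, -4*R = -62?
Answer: -4997/4 ≈ -1249.3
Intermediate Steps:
R = 31/2 (R = -¼*(-62) = 31/2 ≈ 15.500)
m(B, D) = -½ + (3 + 2*D)*(B + D)/6 (m(B, D) = -⅚ + (2 + (B + D)*(D + (D + 3)))/6 = -⅚ + (2 + (B + D)*(D + (3 + D)))/6 = -⅚ + (2 + (B + D)*(3 + 2*D))/6 = -⅚ + (2 + (3 + 2*D)*(B + D))/6 = -⅚ + (⅓ + (3 + 2*D)*(B + D)/6) = -½ + (3 + 2*D)*(B + D)/6)
-389 + R*(m(T(-3), 3)*(-3) - 1*57) = -389 + 31*((-½ + (½)*(-3) + (½)*3 + (⅓)*3² + (⅓)*(-3)*3)*(-3) - 1*57)/2 = -389 + 31*((-½ - 3/2 + 3/2 + (⅓)*9 - 3)*(-3) - 57)/2 = -389 + 31*((-½ - 3/2 + 3/2 + 3 - 3)*(-3) - 57)/2 = -389 + 31*(-½*(-3) - 57)/2 = -389 + 31*(3/2 - 57)/2 = -389 + (31/2)*(-111/2) = -389 - 3441/4 = -4997/4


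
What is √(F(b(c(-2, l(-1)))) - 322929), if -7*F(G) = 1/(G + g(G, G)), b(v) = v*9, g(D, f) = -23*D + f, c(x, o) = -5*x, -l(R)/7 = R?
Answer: I*√128170520070/630 ≈ 568.27*I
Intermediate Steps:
l(R) = -7*R
g(D, f) = f - 23*D
b(v) = 9*v
F(G) = 1/(147*G) (F(G) = -1/(7*(G + (G - 23*G))) = -1/(7*(G - 22*G)) = -(-1/(21*G))/7 = -(-1)/(147*G) = 1/(147*G))
√(F(b(c(-2, l(-1)))) - 322929) = √(1/(147*((9*(-5*(-2))))) - 322929) = √(1/(147*((9*10))) - 322929) = √((1/147)/90 - 322929) = √((1/147)*(1/90) - 322929) = √(1/13230 - 322929) = √(-4272350669/13230) = I*√128170520070/630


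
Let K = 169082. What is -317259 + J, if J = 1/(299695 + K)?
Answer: -148723722242/468777 ≈ -3.1726e+5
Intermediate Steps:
J = 1/468777 (J = 1/(299695 + 169082) = 1/468777 ≈ 2.1332e-6)
-317259 + J = -317259 + 1/468777 = -148723722242/468777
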